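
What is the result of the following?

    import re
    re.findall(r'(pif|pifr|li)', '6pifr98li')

Alternation isn't longest-match — the leftmost alternative that fits at this position is chosen.
Scanning left to right: at [1:4] match 'pif', group 1 = 'pif'; at [7:9] match 'li', group 1 = 'li'.
One capturing group, so `findall` returns just the captured substring from each match — 2 in all.

['pif', 'li']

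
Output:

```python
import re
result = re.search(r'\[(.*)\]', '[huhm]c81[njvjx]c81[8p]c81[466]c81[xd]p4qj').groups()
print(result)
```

('huhm]c81[njvjx]c81[8p]c81[466]c81[xd',)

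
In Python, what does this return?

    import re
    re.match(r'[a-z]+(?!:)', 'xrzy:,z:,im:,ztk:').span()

(0, 3)

With `match`, the pattern is implicitly anchored at the beginning.
The match spans [0:3] → 'xrz'.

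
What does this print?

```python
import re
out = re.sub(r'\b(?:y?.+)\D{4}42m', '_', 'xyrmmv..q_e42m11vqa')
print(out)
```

_11vqa

Pattern: a word boundary (`\b`, zero-width); then optionally the literal 'y', then one or more of any character (non-capturing group); then exactly 4 of a non-digit, then the literal '42m'.
Matches: at [0:14] → 'xyrmmv..q_e42m'.
Every occurrence is swapped for '_'.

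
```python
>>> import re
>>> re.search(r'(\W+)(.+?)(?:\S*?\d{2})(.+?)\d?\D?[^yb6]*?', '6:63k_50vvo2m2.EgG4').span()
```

(1, 10)

This matches one or more of a non-word character (captured); then one or more of any character (lazy) (captured); then zero or more of a non-whitespace character (lazy), then exactly 2 of a digit (non-capturing group); then one or more of any character (lazy) (captured); then optionally a digit, then optionally a non-digit, then zero or more of any character except [yb6] (lazy).
Lazy quantifiers expand one character at a time until the remainder of the pattern can match.
`re.search` scans for the first position where the pattern succeeds.
The match spans [1:10] → ':63k_50vv'.
Captured: group 1 = ':', group 2 = '6', group 3 = 'v'.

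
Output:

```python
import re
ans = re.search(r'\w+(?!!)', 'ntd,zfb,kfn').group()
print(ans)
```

`(?!…)`/`(?<!…)` only lets a position through if the neighbouring text does NOT match; no characters are consumed.
Unlike `match`, `search` isn't anchored — it looks for the pattern anywhere in the string.
The match spans [0:3] → 'ntd'.

ntd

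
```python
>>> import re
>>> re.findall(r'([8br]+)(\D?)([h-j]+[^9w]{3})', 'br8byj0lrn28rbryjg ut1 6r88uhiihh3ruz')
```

[('br8b', 'y', 'j0lr'), ('8rbr', 'y', 'jg u'), ('r88', 'u', 'hiihh3ru')]

Pattern: one or more of one of [8br] (captured); then optionally a non-digit (captured); then one or more of a character in [h-j], then exactly 3 of any character except [9w] (captured).
Matches: at [0:9] match 'br8byj0lr', groups = ('br8b', 'y', 'j0lr'); at [11:20] match '8rbryjg u', groups = ('8rbr', 'y', 'jg u'); at [24:36] match 'r88uhiihh3ru', groups = ('r88', 'u', 'hiihh3ru').
`findall` packs the 3 group values into a tuple for every match.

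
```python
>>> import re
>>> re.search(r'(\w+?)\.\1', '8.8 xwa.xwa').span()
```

(0, 3)

After group 1 captures some text, `\1` only succeeds where that same text appears again.
`search` walks the string left to right and returns the first match it finds.
The match spans [0:3] → '8.8'.
Captured: group 1 = '8'.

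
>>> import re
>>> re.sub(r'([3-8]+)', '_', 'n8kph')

The pattern matches one or more of a character in [3-8] (captured).
Matches: at [1:2] → '8'.
`sub` substitutes '_' at each match site.

'n_kph'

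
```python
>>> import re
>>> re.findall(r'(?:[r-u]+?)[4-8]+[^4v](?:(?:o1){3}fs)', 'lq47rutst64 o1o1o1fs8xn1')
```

Since nothing is captured, `findall` lists the 1 matched substring directly.

['rutst64 o1o1o1fs']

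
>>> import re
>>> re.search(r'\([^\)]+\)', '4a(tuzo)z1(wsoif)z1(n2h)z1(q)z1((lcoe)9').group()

`search` walks the string left to right and returns the first match it finds.
The match spans [2:8] → '(tuzo)'.

'(tuzo)'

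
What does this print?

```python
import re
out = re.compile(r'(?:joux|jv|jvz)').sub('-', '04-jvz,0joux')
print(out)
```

Alternation isn't longest-match — the leftmost alternative that fits at this position is chosen.
`sub` substitutes '-' at each match site.

04--z,0-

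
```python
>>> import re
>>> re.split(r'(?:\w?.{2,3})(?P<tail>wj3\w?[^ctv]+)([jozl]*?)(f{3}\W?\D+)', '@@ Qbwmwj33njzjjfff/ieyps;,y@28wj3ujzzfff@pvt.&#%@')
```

['@@ ', 'wj33njzjjfff/ieyps;,y@28wj3ujzz', '', 'fff@pvt.&#%@', '']

The pattern matches optionally a word character, then 2 to 3 of any character (non-capturing group); then the literal 'wj3', then optionally a word character, then one or more of any character except [ctv] (captured as 'tail'); then zero or more of one of [jozl] (lazy) (captured); then exactly 3 of the literal 'f', then optionally a non-word character, then one or more of a non-digit (captured).
Matches to split on: at [3:50] → 'Qbwmwj33njzjjfff/ieyps;,y@28wj3ujzzfff@pvt.&#%@'.
Because the pattern has a capturing group, `split` also inserts each captured text between the pieces.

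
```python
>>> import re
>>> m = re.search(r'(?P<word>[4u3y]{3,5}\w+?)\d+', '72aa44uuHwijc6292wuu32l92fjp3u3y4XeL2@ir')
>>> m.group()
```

'44uuHwijc6292'

Pattern: 3 to 5 of one of [4u3y], then one or more of a word character (lazy) (captured as 'word'); then one or more of a digit.
The `?` after the quantifier makes it lazy — it takes as little as possible before letting the rest of the pattern try.
`re.search` scans for the first position where the pattern succeeds.
The match spans [4:17] → '44uuHwijc6292'.
Captured: group 1 = '44uuHwijc'.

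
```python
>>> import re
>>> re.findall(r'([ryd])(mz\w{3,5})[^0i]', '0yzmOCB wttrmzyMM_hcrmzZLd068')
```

2 groups means each result is a tuple of 2 captured strings — 2 here.

[('r', 'mzyMM_h'), ('r', 'mzZLd06')]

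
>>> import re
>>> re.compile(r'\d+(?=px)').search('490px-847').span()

(0, 3)

Because the assertion is zero-width, the text it checks is not consumed and won't appear in the result.
The match spans [0:3] → '490'.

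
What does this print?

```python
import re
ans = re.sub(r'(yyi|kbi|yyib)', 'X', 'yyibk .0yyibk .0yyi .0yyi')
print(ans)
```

Xbk .0Xbk .0X .0X

Alternation tries branches left to right and keeps the first one that lets the overall match succeed at that position.
`sub` substitutes 'X' at each match site.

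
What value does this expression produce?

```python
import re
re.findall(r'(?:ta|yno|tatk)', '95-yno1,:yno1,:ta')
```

['yno', 'yno', 'ta']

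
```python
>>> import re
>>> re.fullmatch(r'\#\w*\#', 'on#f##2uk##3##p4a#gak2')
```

`fullmatch` succeeds only if the pattern covers the string from start to end.
Here the string isn't matched end-to-end, so the call returns None.

None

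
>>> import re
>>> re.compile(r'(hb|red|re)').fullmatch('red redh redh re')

`re.fullmatch` requires the pattern to consume the entire string.
Here the string isn't matched end-to-end, so the call returns None.

None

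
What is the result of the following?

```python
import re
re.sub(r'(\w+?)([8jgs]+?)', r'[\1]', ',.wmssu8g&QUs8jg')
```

',.[wm][su]g&[QU][8]g'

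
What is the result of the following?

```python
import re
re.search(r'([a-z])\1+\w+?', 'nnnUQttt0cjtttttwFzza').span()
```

(0, 4)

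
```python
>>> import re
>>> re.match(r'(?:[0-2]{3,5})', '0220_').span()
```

(0, 4)

`re.match` won't scan ahead — the pattern has to work from the very first character.
The match spans [0:4] → '0220'.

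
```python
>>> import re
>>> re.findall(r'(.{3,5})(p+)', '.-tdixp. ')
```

[('-tdix', 'p')]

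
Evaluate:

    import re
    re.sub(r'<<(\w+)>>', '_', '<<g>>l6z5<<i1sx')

Each match is replaced by '_'.

'_l6z5<<i1sx'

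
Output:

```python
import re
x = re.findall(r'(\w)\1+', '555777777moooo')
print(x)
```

['5', '7', 'o']

A backreference is literal: `\1` must see the identical characters the first group matched.
Matches: at [0:3] match '555', group 1 = '5'; at [3:9] match '777777', group 1 = '7'; at [10:14] match 'oooo', group 1 = 'o'.
Because there's exactly one group, `findall` drops the full match and keeps group 1 from each hit.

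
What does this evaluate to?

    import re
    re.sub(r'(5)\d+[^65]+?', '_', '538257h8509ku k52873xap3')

'_8_u k_ap3'

Pattern: a literal '5' (captured); then one or more of a digit, then one or more of any character except [65] (lazy).
Because the quantifier is non-greedy, it stops expanding at the earliest point where the rest of the pattern can succeed.
Matches: at [0:7] → '538257h'; at [8:12] → '509k'; at [15:21] → '52873x'.
Each match is replaced by '_'.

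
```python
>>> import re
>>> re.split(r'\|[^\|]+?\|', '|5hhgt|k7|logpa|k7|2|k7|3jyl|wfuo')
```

['', 'k7', 'k7', 'k7', 'wfuo']

Matches to split on: at [0:7] → '|5hhgt|'; at [9:16] → '|logpa|'; at [18:21] → '|2|'; at [23:29] → '|3jyl|'.
`split` removes every match and returns the 5 fragments in between.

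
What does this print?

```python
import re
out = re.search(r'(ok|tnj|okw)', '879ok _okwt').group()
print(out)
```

ok

`re.search` tries every starting position until one works.
The match spans [3:5] → 'ok'.
Captured: group 1 = 'ok'.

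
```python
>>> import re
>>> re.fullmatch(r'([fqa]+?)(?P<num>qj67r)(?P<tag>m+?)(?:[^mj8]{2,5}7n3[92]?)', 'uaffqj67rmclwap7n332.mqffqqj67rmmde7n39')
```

`re.fullmatch` requires the pattern to consume the entire string.
Here there's no way to consume every character, so the call returns None.

None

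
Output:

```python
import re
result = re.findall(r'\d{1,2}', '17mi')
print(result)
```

['17']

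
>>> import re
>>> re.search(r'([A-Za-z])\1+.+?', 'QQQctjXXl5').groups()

`\1` is not a pattern — it's the concrete string captured by group 1, re-applied verbatim.
`search` walks the string left to right and returns the first match it finds.
The match spans [0:4] → 'QQQc'.
Captured: group 1 = 'Q'.

('Q',)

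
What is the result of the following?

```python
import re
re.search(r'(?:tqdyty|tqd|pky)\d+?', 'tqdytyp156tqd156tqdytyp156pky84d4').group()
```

'tqd1'

`search` walks the string left to right and returns the first match it finds.
The match spans [10:14] → 'tqd1'.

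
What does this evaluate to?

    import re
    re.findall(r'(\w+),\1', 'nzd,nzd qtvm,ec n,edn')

The backreference `\1` re-matches whatever the first group consumed, character for character.
Scanning left to right: at [0:7] match 'nzd,nzd', group 1 = 'nzd'.
Because there's exactly one group, `findall` drops the full match and keeps group 1 from the one hit.

['nzd']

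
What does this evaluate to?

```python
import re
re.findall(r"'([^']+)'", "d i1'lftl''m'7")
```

['lftl', 'm']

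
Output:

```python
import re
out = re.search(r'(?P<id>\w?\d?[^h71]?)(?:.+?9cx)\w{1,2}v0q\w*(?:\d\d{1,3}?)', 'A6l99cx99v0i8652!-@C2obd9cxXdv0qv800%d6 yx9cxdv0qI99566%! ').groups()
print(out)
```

('A6l',)

This matches optionally a word character, then optionally a digit, then optionally any character except [h71] (captured as 'id'); then one or more of any character (lazy), then the literal '9cx' (non-capturing group); then 1 to 2 of a word character, then the literal 'v0q', then zero or more of a word character; then a digit, then 1 to 3 of a digit (lazy) (non-capturing group).
Lazy quantifiers expand one character at a time until the remainder of the pattern can match.
`search` walks the string left to right and returns the first match it finds.
The match spans [0:36] → 'A6l99cx99v0i8652!-@C2obd9cxXdv0qv800'.
Captured: group 1 = 'A6l'.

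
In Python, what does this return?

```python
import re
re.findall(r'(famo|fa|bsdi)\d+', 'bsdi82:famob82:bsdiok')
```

Walking the string: at [0:6] match 'bsdi82', group 1 = 'bsdi'.
With a single group, `findall` returns only what that group captured — 1 item.

['bsdi']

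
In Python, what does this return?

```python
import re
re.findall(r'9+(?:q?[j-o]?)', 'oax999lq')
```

The pattern matches one or more of a literal '9'; then optionally the literal 'q', then optionally a character in [j-o] (non-capturing group).
Walking the string: at [3:7] → '999l'.
Since nothing is captured, `findall` lists the 1 matched substring directly.

['999l']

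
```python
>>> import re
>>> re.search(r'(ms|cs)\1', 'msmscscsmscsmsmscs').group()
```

'msms'

After group 1 captures some text, `\1` only succeeds where that same text appears again.
Unlike `match`, `search` isn't anchored — it looks for the pattern anywhere in the string.
The match spans [0:4] → 'msms'.
Captured: group 1 = 'ms'.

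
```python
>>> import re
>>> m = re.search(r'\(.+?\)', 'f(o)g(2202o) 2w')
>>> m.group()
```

The match spans [1:4] → '(o)'.

'(o)'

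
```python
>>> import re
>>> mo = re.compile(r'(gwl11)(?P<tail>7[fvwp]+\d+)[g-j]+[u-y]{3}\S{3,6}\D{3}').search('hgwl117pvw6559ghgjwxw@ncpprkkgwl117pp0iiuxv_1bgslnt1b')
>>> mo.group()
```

'gwl117pvw6559ghgjwxw@ncpprkkg'

The pattern matches the literal 'gw', then the literal 'l11' (captured); then a literal '7', then one or more of one of [fvwp], then one or more of a digit (captured as 'tail'); then one or more of a character in [g-j]; then exactly 3 of a character in [u-y], then 3 to 6 of a non-whitespace character, then exactly 3 of a non-digit.
Unlike `match`, `search` isn't anchored — it looks for the pattern anywhere in the string.
The match spans [1:30] → 'gwl117pvw6559ghgjwxw@ncpprkkg'.
Captured: group 1 = 'gwl11', group 2 = '7pvw6559'.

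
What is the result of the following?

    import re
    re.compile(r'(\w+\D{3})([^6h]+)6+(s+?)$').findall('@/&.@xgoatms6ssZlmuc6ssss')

The pattern matches one or more of a word character, then exactly 3 of a non-digit (captured); then one or more of any character except [6h] (captured); then one or more of a literal '6'; then one or more of a literal 's' (lazy) (captured); then anchored at the end.
Scanning left to right: at [5:25] match 'xgoatms6ssZlmuc6ssss', groups = ('xgoatms6ssZlmu', 'c', 'ssss').
Multiple groups make `findall` return tuples — one 3-tuple for the one match.

[('xgoatms6ssZlmu', 'c', 'ssss')]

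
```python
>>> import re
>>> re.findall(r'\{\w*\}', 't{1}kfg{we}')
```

['{1}', '{we}']

Since nothing is captured, `findall` lists the 2 matched substrings directly.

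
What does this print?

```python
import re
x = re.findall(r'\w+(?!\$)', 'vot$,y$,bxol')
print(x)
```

['vo', 'bxol']

The negative lookahead/lookbehind blocks any match where the forbidden context is present.
Scanning left to right: at [0:2] → 'vo'; at [8:12] → 'bxol'.
No capturing groups, so `findall` returns the 2 full match strings.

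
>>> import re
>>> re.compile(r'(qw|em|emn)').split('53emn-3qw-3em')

['53', 'em', 'n-3', 'qw', '-3', 'em', '']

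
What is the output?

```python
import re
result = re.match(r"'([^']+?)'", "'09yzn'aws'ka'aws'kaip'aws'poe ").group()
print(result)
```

`match` is anchored at position 0; if the pattern doesn't fit there, it returns None.
The match spans [0:7] → "'09yzn'".
Captured: group 1 = '09yzn'.

'09yzn'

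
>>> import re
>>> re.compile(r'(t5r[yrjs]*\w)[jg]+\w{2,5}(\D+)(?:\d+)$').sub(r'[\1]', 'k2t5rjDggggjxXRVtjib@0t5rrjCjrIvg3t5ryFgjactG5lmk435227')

Pattern: the literal 't5r', then zero or more of one of [yrjs], then a word character (captured); then one or more of one of [jg], then 2 to 5 of a word character; then one or more of a non-digit (captured); then one or more of a digit (non-capturing group); then anchored at the end.
`\1` in the replacement pulls in group 1's text for each match.

'k2t5rjDggggjxXRVtjib@0t5rrjCjrIvg3[t5ryF]'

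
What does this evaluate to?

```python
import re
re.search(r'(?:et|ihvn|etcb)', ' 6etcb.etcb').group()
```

Alternation isn't longest-match — the leftmost alternative that fits at this position is chosen.
`re.search` tries every starting position until one works.
The match spans [2:4] → 'et'.

'et'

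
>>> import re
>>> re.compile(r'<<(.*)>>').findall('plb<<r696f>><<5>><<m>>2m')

One capturing group, so `findall` returns just the captured substring from the one match — 1 in all.

['r696f>><<5>><<m']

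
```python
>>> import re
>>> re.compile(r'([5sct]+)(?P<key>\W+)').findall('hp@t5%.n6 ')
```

[('t5', '%.')]

2 groups means the one result is a tuple of 2 captured strings — 1 here.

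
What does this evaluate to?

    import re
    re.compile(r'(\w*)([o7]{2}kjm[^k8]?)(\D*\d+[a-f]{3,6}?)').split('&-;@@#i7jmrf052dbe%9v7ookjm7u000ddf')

['&-;@@#i7jmrf052dbe%', '9v7', 'ookjm7', 'u000ddf', '']

Because the pattern has a capturing group, `split` also inserts each captured text between the pieces.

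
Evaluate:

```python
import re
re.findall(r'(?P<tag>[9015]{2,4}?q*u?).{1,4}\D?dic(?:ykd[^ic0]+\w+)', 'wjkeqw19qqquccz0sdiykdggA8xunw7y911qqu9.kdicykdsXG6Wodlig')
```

`findall` collects group 1 from the one match (1 total).

['911qqu']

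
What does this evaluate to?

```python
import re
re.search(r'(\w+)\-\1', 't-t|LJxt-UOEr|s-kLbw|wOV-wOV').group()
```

't-t'

After group 1 captures some text, `\1` only succeeds where that same text appears again.
The match spans [0:3] → 't-t'.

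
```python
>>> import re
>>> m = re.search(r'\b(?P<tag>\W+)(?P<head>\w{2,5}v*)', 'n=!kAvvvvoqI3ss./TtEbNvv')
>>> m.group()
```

'=!kAvvvv'

This matches a word boundary (`\b`, zero-width); then one or more of a non-word character (captured as 'tag'); then 2 to 5 of a word character, then zero or more of the literal 'v' (captured as 'head').
The match spans [1:9] → '=!kAvvvv'.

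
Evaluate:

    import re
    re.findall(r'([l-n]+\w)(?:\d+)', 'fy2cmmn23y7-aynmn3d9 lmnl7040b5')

This matches one or more of a character in [l-n], then a word character (captured); then one or more of a digit (non-capturing group).
Walking the string: at [4:9] match 'mmn23', group 1 = 'mmn2'; at [14:18] match 'nmn3', group 1 = 'nmn'; at [21:29] match 'lmnl7040', group 1 = 'lmnl7'.
Because there's exactly one group, `findall` drops the full match and keeps group 1 from each hit.

['mmn2', 'nmn', 'lmnl7']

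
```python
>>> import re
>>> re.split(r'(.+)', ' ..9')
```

Pattern: one or more of any character (captured).
Matches to split on: at [0:4] → ' ..9'.
The group in the pattern means `split` returns the separators' captures alongside the pieces.

['', ' ..9', '']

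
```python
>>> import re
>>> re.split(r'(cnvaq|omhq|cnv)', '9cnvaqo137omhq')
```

Branches in `(...|...)` are attempted left-to-right; the first branch that allows the whole pattern to succeed is taken.
With a capturing group present, the delimiter's captured portion is kept in the result list.

['9', 'cnvaq', 'o137', 'omhq', '']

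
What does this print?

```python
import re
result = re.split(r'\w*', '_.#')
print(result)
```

Pattern: zero or more of a word character.
Matches to split on: at [0:1] → '_'; at [1:1] → ''; at [2:2] → ''; at [3:3] → ''.
Each match becomes a cut point; 5 segments remain.

['', '', '.', '#', '']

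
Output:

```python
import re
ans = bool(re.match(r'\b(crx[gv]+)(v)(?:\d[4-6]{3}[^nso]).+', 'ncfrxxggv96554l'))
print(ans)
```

False

The pattern matches a word boundary (`\b`, zero-width); then the literal 'crx', then one or more of one of [gv] (captured); then a literal 'v' (captured); then a digit, then exactly 3 of a character in [4-6], then any character except [nso] (non-capturing group); then one or more of any character.
`re.match` only tries the pattern at the start of the string.
Here the string doesn't start with a match, so the call returns None, and `bool(None)` is False.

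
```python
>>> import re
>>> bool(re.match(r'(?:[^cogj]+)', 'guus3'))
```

The pattern matches one or more of any character except [cogj] (non-capturing group).
`re.match` won't scan ahead — the pattern has to work from the very first character.
Here position 0 doesn't satisfy it, so the call returns None, and `bool(None)` is False.

False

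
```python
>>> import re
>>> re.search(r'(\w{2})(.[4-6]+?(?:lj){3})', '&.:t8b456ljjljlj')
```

None

Here the pattern never matches, so the call returns None.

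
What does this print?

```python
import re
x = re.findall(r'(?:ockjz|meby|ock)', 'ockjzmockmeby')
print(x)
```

['ockjz', 'ock', 'meby']

The regex engine tests alternatives in the order written; an earlier branch that matches wins even if a later one would match more.
With no groups in the pattern, `findall` gives back each whole match — 3 here.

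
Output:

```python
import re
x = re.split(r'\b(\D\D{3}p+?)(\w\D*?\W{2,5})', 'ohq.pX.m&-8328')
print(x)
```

['', 'ohq.p', 'X.m&-', '8328']

Pattern: a word boundary (`\b`, zero-width); then a non-digit, then exactly 3 of a non-digit, then one or more of a literal 'p' (lazy) (captured); then a word character, then zero or more of a non-digit (lazy), then 2 to 5 of a non-word character (captured).
Matches to split on: at [0:10] → 'ohq.pX.m&-'.
The group in the pattern means `split` returns the separators' captures alongside the pieces.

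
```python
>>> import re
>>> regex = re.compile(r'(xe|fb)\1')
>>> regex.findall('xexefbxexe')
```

['xe', 'xe']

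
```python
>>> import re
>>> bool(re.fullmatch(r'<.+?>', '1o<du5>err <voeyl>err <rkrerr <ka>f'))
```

False

`fullmatch` succeeds only if the pattern covers the string from start to end.
Here the pattern can't cover the whole string, so the call returns None, and `bool(None)` is False.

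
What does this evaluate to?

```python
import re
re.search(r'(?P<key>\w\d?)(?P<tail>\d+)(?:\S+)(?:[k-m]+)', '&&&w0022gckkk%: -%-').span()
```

Pattern: a word character, then optionally a digit (captured as 'key'); then one or more of a digit (captured as 'tail'); then one or more of a non-whitespace character (non-capturing group); then one or more of a character in [k-m] (non-capturing group).
Unlike `match`, `search` isn't anchored — it looks for the pattern anywhere in the string.
The match spans [3:13] → 'w0022gckkk'.
Captured: group 1 = 'w0', group 2 = '022'.

(3, 13)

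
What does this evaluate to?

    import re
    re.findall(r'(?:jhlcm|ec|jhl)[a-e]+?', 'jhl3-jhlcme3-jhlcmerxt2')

Alternation isn't longest-match — the leftmost alternative that fits at this position is chosen.
Walking the string: at [5:11] → 'jhlcme'; at [13:19] → 'jhlcme'.
With no groups in the pattern, `findall` gives back each whole match — 2 here.

['jhlcme', 'jhlcme']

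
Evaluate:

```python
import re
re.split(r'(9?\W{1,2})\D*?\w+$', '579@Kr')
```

['57', '9@', '']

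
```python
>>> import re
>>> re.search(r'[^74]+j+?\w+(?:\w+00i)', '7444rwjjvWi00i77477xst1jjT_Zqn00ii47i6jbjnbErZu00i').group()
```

'rwjjvWi00i77477xst1jjT_Zqn00ii47i6jbjnbErZu00i'

The pattern matches one or more of any character except [74], then one or more of a literal 'j' (lazy), then one or more of a word character; then one or more of a word character, then the literal '00i' (non-capturing group).
`search` walks the string left to right and returns the first match it finds.
The match spans [4:50] → 'rwjjvWi00i77477xst1jjT_Zqn00ii47i6jbjnbErZu00i'.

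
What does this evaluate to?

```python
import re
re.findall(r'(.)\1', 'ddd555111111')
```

A backreference is literal: `\1` must see the identical characters the first group matched.
Matches: at [0:2] match 'dd', group 1 = 'd'; at [3:5] match '55', group 1 = '5'; at [6:8] match '11', group 1 = '1'; at [8:10] match '11', group 1 = '1'; at [10:12] match '11', group 1 = '1'.
With a single group, `findall` returns only what that group captured — 5 items.

['d', '5', '1', '1', '1']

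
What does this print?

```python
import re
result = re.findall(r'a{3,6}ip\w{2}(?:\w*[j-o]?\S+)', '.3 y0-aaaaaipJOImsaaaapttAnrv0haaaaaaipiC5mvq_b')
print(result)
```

['aaaaaipJOImsaaaapttAnrv0haaaaaaipiC5mvq_b']

Since nothing is captured, `findall` lists the 1 matched substring directly.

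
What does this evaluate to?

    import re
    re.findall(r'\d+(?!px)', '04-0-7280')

A negative assertion filters positions out without eating any characters.
Walking the string: at [0:2] → '04'; at [3:4] → '0'; at [5:9] → '7280'.
With no groups in the pattern, `findall` gives back each whole match — 3 here.

['04', '0', '7280']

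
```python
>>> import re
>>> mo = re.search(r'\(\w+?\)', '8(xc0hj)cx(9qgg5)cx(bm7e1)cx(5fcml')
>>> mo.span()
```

(1, 8)

The match spans [1:8] → '(xc0hj)'.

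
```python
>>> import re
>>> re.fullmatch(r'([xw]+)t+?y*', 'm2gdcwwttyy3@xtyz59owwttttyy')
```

None

`fullmatch` succeeds only if the pattern covers the string from start to end.
Here there's no way to consume every character, so the call returns None.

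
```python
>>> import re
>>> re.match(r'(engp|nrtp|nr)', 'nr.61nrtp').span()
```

(0, 2)

With `match`, the pattern is implicitly anchored at the beginning.
The match spans [0:2] → 'nr'.
Captured: group 1 = 'nr'.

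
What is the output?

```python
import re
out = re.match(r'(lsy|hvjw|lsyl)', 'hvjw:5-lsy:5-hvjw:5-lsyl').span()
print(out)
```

(0, 4)

`re.match` won't scan ahead — the pattern has to work from the very first character.
The match spans [0:4] → 'hvjw'.
Captured: group 1 = 'hvjw'.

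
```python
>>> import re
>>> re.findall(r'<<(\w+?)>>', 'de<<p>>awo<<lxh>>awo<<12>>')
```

With a single group, `findall` returns only what that group captured — 3 items.

['p', 'lxh', '12']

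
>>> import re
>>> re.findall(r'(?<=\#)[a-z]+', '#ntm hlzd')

The `(?=…)`/`(?<=…)` assertion just peeks at neighbouring text; it doesn't advance the match position.
Matches: at [1:4] → 'ntm'.
With no groups in the pattern, `findall` gives back each whole match — 1 here.

['ntm']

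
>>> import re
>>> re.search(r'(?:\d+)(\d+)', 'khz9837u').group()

'9837'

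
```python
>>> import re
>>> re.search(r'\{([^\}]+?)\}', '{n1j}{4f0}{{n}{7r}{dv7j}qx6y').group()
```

`re.search` tries every starting position until one works.
The match spans [0:5] → '{n1j}'.
Captured: group 1 = 'n1j'.

'{n1j}'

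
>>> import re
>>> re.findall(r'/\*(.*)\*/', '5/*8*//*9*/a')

['8*//*9']

Because there's exactly one group, `findall` drops the full match and keeps group 1 from the one hit.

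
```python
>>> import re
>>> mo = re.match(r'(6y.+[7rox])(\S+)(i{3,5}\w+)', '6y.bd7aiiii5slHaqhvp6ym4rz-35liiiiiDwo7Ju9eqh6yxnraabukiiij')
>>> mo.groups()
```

('6y.bd7aiiii5slHaqhvp6ym4rz-35liiiiiDwo7Ju9eqh6yxnr', 'aabuk', 'iiij')

This matches the literal '6y', then one or more of any character, then one of [7rox] (captured); then one or more of a non-whitespace character (captured); then 3 to 5 of the literal 'i', then one or more of a word character (captured).
`re.match` won't scan ahead — the pattern has to work from the very first character.
The match spans [0:59] → '6y.bd7aiiii5slHaqhvp6ym4rz-35liiiiiDwo7Ju9eqh6yxnraabukiiij'.
Captured: group 1 = '6y.bd7aiiii5slHaqhvp6ym4rz-35liiiiiDwo7Ju9eqh6yxnr', group 2 = 'aabuk', group 3 = 'iiij'.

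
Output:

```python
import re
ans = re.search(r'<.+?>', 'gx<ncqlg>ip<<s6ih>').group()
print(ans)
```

<ncqlg>

Unlike `match`, `search` isn't anchored — it looks for the pattern anywhere in the string.
The match spans [2:9] → '<ncqlg>'.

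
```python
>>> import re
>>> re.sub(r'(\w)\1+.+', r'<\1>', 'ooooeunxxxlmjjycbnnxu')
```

'<o>'

The backreference `\1` re-matches whatever the first group consumed, character for character.
Each match is replaced using the text its own group 1 captured.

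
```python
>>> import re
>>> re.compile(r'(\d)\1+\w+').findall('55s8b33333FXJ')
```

['5']

`\1` is not a pattern — it's the concrete string captured by group 1, re-applied verbatim.
`findall` collects group 1 from the one match (1 total).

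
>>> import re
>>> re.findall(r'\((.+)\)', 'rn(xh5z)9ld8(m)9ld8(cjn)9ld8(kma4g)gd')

['xh5z)9ld8(m)9ld8(cjn)9ld8(kma4g']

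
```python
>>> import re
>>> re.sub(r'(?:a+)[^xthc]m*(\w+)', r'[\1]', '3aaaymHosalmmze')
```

'3[Hosalmmze]'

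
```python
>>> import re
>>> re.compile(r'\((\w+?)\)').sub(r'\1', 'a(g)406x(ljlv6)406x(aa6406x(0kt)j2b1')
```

'ag406xljlv6406x(aa6406x0ktj2b1'

Matches: at [1:4] → '(g)'; at [8:15] → '(ljlv6)'; at [27:32] → '(0kt)'.
`\1` in the replacement pulls in group 1's text for each match.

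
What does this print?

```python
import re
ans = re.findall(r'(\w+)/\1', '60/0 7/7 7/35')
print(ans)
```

['0', '7']

`\1` is not a pattern — it's the concrete string captured by group 1, re-applied verbatim.
With a single group, `findall` returns only what that group captured — 2 items.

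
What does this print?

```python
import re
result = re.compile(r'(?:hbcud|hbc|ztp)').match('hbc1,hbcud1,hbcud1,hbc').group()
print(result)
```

hbc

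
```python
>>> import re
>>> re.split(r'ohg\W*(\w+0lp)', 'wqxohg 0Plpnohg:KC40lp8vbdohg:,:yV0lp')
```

['wqxohg 0Plpn', 'KC40lp', '8vbd', 'yV0lp', '']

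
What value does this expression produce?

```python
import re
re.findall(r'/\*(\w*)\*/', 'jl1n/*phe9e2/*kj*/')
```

['kj']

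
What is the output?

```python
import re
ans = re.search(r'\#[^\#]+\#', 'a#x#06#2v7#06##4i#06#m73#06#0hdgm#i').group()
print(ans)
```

#x#

The match spans [1:4] → '#x#'.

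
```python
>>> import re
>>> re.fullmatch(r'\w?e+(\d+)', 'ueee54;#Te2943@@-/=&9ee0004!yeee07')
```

The pattern matches optionally a word character, then one or more of a literal 'e'; then one or more of a digit (captured).
`re.fullmatch` is like wrapping the pattern in `^…$` (in single-line mode).
Here the pattern can't cover the whole string, so the call returns None.

None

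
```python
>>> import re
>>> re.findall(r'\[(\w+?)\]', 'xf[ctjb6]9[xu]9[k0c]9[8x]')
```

With a single group, `findall` returns only what that group captured — 4 items.

['ctjb6', 'xu', 'k0c', '8x']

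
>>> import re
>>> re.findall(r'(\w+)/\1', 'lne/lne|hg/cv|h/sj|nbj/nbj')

['lne', 'nbj']

`\1` is not a pattern — it's the concrete string captured by group 1, re-applied verbatim.
Because there's exactly one group, `findall` drops the full match and keeps group 1 from each hit.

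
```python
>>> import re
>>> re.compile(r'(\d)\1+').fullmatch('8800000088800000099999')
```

The backreference `\1` re-matches whatever the first group consumed, character for character.
For `fullmatch`, every character of the input must be accounted for by the pattern.
Here there's no way to consume every character, so the call returns None.

None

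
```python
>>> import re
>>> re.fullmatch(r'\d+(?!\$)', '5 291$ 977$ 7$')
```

None

The negative lookahead/lookbehind blocks any match where the forbidden context is present.
`re.fullmatch` is like wrapping the pattern in `^…$` (in single-line mode).
Here there's no way to consume every character, so the call returns None.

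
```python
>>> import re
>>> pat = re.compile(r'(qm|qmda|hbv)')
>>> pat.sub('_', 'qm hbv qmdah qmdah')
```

'_ _ _dah _dah'

Branches in `(...|...)` are attempted left-to-right; the first branch that allows the whole pattern to succeed is taken.
Matches: at [0:2] → 'qm'; at [3:6] → 'hbv'; at [7:9] → 'qm'; at [13:15] → 'qm'.
`sub` substitutes '_' at each match site.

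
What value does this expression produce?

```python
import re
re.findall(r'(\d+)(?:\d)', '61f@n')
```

['6']

Pattern: one or more of a digit (captured); then a digit (non-capturing group).
Walking the string: at [0:2] match '61', group 1 = '6'.
Because there's exactly one group, `findall` drops the full match and keeps group 1 from the one hit.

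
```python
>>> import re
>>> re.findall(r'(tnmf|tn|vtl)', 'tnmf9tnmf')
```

['tnmf', 'tnmf']

Alternation tries branches left to right and keeps the first one that lets the overall match succeed at that position.
Matches: at [0:4] match 'tnmf', group 1 = 'tnmf'; at [5:9] match 'tnmf', group 1 = 'tnmf'.
Because there's exactly one group, `findall` drops the full match and keeps group 1 from each hit.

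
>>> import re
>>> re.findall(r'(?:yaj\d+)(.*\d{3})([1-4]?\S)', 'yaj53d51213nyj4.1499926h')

`findall` packs the 2 group values into a tuple for every match.

[('d51213nyj4.1499926', 'h')]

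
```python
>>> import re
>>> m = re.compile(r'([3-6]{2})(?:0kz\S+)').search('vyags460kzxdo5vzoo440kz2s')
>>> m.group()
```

The match spans [5:25] → '460kzxdo5vzoo440kz2s'.

'460kzxdo5vzoo440kz2s'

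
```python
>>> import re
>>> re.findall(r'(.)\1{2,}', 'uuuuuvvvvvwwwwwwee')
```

['u', 'v', 'w']

The backreference `\1` re-matches whatever the first group consumed, character for character.
Scanning left to right: at [0:5] match 'uuuuu', group 1 = 'u'; at [5:10] match 'vvvvv', group 1 = 'v'; at [10:16] match 'wwwwww', group 1 = 'w'.
Because there's exactly one group, `findall` drops the full match and keeps group 1 from each hit.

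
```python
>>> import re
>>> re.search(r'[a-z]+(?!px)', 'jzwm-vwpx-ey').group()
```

'jzwm'

Because the assertion is negative and zero-width, positions next to the forbidden text are skipped.
Unlike `match`, `search` isn't anchored — it looks for the pattern anywhere in the string.
The match spans [0:4] → 'jzwm'.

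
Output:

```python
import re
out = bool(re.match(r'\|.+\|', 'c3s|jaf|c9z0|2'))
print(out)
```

False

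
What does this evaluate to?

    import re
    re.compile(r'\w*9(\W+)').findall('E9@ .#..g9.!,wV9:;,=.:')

['@ .#..', '.!,', ':;,=.:']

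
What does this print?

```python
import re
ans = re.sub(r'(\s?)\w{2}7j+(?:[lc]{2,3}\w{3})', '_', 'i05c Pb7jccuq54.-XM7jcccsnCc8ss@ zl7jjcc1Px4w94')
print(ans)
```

i05c_4.-_c8ss@_4w94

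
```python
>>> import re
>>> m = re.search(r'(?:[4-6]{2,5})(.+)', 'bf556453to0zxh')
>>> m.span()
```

(2, 14)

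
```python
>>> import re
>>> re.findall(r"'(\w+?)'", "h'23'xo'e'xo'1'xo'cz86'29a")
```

Because there's exactly one group, `findall` drops the full match and keeps group 1 from each hit.

['23', 'e', '1', 'cz86']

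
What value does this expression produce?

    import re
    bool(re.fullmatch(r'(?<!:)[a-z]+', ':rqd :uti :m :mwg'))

Because the assertion is negative and zero-width, positions next to the forbidden text are skipped.
`re.fullmatch` is like wrapping the pattern in `^…$` (in single-line mode).
Here the string isn't matched end-to-end, so the call returns None, and `bool(None)` is False.

False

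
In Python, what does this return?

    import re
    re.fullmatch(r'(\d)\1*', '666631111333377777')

None

`\1` is not a pattern — it's the concrete string captured by group 1, re-applied verbatim.
`re.fullmatch` requires the pattern to consume the entire string.
Here there's no way to consume every character, so the call returns None.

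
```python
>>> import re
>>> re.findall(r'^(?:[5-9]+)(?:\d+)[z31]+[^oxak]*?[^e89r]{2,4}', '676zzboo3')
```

['676zzboo3']

The pattern matches anchored at the start of the string; then one or more of a character in [5-9] (non-capturing group); then one or more of a digit (non-capturing group); then one or more of one of [z31], then zero or more of any character except [oxak] (lazy); then 2 to 4 of any character except [e89r].
Matches: at [0:9] → '676zzboo3'.
`findall` yields the raw match text (1 of them) because the pattern has no groups.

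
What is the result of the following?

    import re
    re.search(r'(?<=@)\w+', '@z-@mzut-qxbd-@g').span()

(1, 2)

The `(?=…)`/`(?<=…)` assertion just peeks at neighbouring text; it doesn't advance the match position.
`re.search` tries every starting position until one works.
The match spans [1:2] → 'z'.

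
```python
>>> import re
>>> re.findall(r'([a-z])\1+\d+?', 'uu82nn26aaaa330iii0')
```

['u', 'n', 'a', 'i']

The backreference `\1` re-matches whatever the first group consumed, character for character.
`findall` collects group 1 from each match (4 total).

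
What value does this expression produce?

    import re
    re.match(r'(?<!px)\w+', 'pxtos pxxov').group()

The negative lookaround is zero-width — it rules out positions where the adjacent text would match, without consuming anything.
With `match`, the pattern is implicitly anchored at the beginning.
The match spans [0:5] → 'pxtos'.

'pxtos'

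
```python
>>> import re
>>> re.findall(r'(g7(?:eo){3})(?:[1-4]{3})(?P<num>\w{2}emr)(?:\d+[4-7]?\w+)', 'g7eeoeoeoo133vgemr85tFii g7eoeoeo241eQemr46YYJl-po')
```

[('g7eoeoeo', 'eQemr')]

This matches the literal 'g7', then the literal 'eo' repeated 3 times (captured); then exactly 3 of a character in [1-4] (non-capturing group); then exactly 2 of a word character, then the literal 'emr' (captured as 'num'); then one or more of a digit, then optionally a character in [4-7], then one or more of a word character (non-capturing group).
With 2 capturing groups, `findall` returns a 2-tuple per match.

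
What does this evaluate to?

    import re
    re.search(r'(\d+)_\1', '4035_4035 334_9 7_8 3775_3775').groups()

('4035',)

`\1` has to match the exact text group 1 already captured.
`search` walks the string left to right and returns the first match it finds.
The match spans [0:9] → '4035_4035'.
Captured: group 1 = '4035'.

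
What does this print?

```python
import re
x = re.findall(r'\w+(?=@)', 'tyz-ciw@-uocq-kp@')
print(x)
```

['ciw', 'kp']

The `(?=…)`/`(?<=…)` assertion just peeks at neighbouring text; it doesn't advance the match position.
Scanning left to right: at [4:7] → 'ciw'; at [14:16] → 'kp'.
Since nothing is captured, `findall` lists the 2 matched substrings directly.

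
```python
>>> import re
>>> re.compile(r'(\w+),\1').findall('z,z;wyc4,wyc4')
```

`\1` has to match the exact text group 1 already captured.
Walking the string: at [0:3] match 'z,z', group 1 = 'z'; at [4:13] match 'wyc4,wyc4', group 1 = 'wyc4'.
Because there's exactly one group, `findall` drops the full match and keeps group 1 from each hit.

['z', 'wyc4']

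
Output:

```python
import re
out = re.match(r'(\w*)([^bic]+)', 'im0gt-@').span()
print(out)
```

With `match`, the pattern is implicitly anchored at the beginning.
The match spans [0:7] → 'im0gt-@'.

(0, 7)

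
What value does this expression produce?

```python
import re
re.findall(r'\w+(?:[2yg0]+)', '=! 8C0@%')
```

This matches one or more of a word character; then one or more of one of [2yg0] (non-capturing group).
With no groups in the pattern, `findall` gives back each whole match — 1 here.

['8C0']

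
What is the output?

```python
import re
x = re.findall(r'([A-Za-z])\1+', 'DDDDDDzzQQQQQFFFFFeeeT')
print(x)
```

`\1` has to match the exact text group 1 already captured.
With a single group, `findall` returns only what that group captured — 5 items.

['D', 'z', 'Q', 'F', 'e']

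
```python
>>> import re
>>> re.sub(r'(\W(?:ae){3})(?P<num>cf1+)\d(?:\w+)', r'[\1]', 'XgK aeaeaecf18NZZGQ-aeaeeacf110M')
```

Pattern: a non-word character, then the literal 'ae' repeated 3 times (captured); then the literal 'cf', then one or more of a literal '1' (captured as 'num'); then a digit; then one or more of a word character (non-capturing group).
Matches: at [3:19] → ' aeaeaecf18NZZGQ'.
Each match is replaced using the text its own group 1 captured.

'XgK[ aeaeae]-aeaeeacf110M'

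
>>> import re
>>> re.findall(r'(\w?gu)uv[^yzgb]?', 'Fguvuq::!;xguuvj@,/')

['xgu']

This matches optionally a word character, then the literal 'gu' (captured); then the literal 'uv', then optionally any character except [yzgb].
Walking the string: at [10:16] match 'xguuvj', group 1 = 'xgu'.
One capturing group, so `findall` returns just the captured substring from the one match — 1 in all.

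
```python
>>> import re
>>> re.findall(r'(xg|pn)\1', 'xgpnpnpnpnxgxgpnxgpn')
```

['pn', 'pn', 'xg']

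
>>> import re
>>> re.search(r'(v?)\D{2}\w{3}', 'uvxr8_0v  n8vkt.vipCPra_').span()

(0, 5)

This matches optionally a literal 'v' (captured); then exactly 2 of a non-digit, then exactly 3 of a word character.
The match spans [0:5] → 'uvxr8'.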